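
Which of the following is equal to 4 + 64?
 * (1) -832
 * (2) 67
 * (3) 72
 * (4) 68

4 + 64 = 68
4) 68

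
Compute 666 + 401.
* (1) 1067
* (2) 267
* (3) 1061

666 + 401 = 1067
1) 1067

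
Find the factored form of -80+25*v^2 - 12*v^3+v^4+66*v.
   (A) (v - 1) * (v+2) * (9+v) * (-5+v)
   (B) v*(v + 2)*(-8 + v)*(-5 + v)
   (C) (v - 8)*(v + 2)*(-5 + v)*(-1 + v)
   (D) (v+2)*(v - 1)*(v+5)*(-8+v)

We need to factor -80+25*v^2 - 12*v^3+v^4+66*v.
The factored form is (v - 8)*(v + 2)*(-5 + v)*(-1 + v).
C) (v - 8)*(v + 2)*(-5 + v)*(-1 + v)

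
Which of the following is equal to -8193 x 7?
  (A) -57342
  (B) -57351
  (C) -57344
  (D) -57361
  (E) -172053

-8193 * 7 = -57351
B) -57351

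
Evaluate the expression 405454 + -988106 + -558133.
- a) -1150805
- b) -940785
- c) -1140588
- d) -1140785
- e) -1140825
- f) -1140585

First: 405454 + -988106 = -582652
Then: -582652 + -558133 = -1140785
d) -1140785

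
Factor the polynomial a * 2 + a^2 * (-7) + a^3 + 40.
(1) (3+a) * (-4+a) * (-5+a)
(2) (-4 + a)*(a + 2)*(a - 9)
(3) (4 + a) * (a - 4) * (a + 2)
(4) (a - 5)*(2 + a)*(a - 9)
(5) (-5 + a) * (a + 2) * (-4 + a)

We need to factor a * 2 + a^2 * (-7) + a^3 + 40.
The factored form is (-5 + a) * (a + 2) * (-4 + a).
5) (-5 + a) * (a + 2) * (-4 + a)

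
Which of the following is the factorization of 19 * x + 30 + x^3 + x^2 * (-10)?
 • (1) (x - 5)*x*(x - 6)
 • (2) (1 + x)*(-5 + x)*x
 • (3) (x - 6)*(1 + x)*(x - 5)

We need to factor 19 * x + 30 + x^3 + x^2 * (-10).
The factored form is (x - 6)*(1 + x)*(x - 5).
3) (x - 6)*(1 + x)*(x - 5)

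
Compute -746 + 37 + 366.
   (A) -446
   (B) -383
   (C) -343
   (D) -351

First: -746 + 37 = -709
Then: -709 + 366 = -343
C) -343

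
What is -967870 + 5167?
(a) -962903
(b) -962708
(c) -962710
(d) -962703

-967870 + 5167 = -962703
d) -962703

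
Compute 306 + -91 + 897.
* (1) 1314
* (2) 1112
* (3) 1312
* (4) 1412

First: 306 + -91 = 215
Then: 215 + 897 = 1112
2) 1112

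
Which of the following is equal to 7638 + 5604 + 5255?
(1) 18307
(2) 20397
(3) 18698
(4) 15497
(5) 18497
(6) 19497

First: 7638 + 5604 = 13242
Then: 13242 + 5255 = 18497
5) 18497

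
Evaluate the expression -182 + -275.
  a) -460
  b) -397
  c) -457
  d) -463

-182 + -275 = -457
c) -457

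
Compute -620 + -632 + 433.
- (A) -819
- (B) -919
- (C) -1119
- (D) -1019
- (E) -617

First: -620 + -632 = -1252
Then: -1252 + 433 = -819
A) -819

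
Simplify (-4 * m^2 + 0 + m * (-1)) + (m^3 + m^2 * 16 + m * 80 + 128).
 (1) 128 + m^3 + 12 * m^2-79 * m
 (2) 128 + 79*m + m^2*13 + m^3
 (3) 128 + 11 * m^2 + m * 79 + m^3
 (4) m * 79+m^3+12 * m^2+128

Adding the polynomials and combining like terms:
(-4*m^2 + 0 + m*(-1)) + (m^3 + m^2*16 + m*80 + 128)
= m * 79+m^3+12 * m^2+128
4) m * 79+m^3+12 * m^2+128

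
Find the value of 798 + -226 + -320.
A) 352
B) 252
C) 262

First: 798 + -226 = 572
Then: 572 + -320 = 252
B) 252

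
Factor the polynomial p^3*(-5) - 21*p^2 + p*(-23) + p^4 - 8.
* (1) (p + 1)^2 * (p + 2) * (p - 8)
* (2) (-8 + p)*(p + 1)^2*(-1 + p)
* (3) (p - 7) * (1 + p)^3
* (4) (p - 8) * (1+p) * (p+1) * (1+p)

We need to factor p^3*(-5) - 21*p^2 + p*(-23) + p^4 - 8.
The factored form is (p - 8) * (1+p) * (p+1) * (1+p).
4) (p - 8) * (1+p) * (p+1) * (1+p)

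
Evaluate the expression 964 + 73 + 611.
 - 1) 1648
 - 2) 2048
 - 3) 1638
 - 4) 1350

First: 964 + 73 = 1037
Then: 1037 + 611 = 1648
1) 1648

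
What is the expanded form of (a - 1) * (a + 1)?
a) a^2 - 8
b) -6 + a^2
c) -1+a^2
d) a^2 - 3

Expanding (a - 1) * (a + 1):
= -1+a^2
c) -1+a^2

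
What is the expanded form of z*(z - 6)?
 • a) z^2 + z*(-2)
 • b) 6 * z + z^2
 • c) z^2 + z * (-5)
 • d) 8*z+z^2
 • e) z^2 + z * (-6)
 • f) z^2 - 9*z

Expanding z*(z - 6):
= z^2 + z * (-6)
e) z^2 + z * (-6)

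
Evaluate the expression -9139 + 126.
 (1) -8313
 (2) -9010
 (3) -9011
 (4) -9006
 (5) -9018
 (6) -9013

-9139 + 126 = -9013
6) -9013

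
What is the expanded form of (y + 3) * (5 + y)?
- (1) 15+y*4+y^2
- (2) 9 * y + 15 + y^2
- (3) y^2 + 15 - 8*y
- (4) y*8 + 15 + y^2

Expanding (y + 3) * (5 + y):
= y*8 + 15 + y^2
4) y*8 + 15 + y^2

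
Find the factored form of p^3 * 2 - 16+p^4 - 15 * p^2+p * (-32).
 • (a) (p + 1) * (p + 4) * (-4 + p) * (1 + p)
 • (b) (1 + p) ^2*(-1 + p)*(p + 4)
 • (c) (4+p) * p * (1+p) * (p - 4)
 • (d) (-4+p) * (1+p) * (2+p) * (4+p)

We need to factor p^3 * 2 - 16+p^4 - 15 * p^2+p * (-32).
The factored form is (p + 1) * (p + 4) * (-4 + p) * (1 + p).
a) (p + 1) * (p + 4) * (-4 + p) * (1 + p)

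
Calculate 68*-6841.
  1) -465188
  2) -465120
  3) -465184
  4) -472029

68 * -6841 = -465188
1) -465188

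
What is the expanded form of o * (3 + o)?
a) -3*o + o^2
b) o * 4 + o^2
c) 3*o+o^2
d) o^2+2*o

Expanding o * (3 + o):
= 3*o+o^2
c) 3*o+o^2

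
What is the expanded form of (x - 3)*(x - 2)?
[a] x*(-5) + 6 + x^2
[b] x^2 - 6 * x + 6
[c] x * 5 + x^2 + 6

Expanding (x - 3)*(x - 2):
= x*(-5) + 6 + x^2
a) x*(-5) + 6 + x^2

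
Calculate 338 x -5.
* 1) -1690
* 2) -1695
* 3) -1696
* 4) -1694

338 * -5 = -1690
1) -1690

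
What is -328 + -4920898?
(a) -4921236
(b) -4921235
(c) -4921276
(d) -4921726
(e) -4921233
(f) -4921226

-328 + -4920898 = -4921226
f) -4921226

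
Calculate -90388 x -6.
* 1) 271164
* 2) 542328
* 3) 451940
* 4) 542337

-90388 * -6 = 542328
2) 542328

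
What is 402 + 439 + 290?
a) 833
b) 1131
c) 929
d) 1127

First: 402 + 439 = 841
Then: 841 + 290 = 1131
b) 1131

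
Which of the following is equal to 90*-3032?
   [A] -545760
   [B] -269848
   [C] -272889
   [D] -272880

90 * -3032 = -272880
D) -272880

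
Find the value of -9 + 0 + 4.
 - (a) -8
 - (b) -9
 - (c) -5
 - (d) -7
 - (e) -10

First: -9 + 0 = -9
Then: -9 + 4 = -5
c) -5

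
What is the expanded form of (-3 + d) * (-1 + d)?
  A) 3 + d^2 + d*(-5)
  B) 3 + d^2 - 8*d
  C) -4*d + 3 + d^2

Expanding (-3 + d) * (-1 + d):
= -4*d + 3 + d^2
C) -4*d + 3 + d^2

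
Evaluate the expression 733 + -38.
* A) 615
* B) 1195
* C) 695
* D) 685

733 + -38 = 695
C) 695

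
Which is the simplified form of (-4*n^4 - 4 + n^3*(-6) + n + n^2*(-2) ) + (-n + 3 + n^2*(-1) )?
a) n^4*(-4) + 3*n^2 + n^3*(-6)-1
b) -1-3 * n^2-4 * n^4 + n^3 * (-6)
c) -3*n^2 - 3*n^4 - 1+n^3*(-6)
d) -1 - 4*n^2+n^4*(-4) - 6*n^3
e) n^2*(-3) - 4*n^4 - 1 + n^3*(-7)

Adding the polynomials and combining like terms:
(-4*n^4 - 4 + n^3*(-6) + n + n^2*(-2)) + (-n + 3 + n^2*(-1))
= -1-3 * n^2-4 * n^4 + n^3 * (-6)
b) -1-3 * n^2-4 * n^4 + n^3 * (-6)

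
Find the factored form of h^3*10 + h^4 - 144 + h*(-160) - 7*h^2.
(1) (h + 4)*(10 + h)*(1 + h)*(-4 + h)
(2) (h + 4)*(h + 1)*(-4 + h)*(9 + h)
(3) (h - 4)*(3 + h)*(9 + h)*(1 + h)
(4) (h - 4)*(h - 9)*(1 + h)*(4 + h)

We need to factor h^3*10 + h^4 - 144 + h*(-160) - 7*h^2.
The factored form is (h + 4)*(h + 1)*(-4 + h)*(9 + h).
2) (h + 4)*(h + 1)*(-4 + h)*(9 + h)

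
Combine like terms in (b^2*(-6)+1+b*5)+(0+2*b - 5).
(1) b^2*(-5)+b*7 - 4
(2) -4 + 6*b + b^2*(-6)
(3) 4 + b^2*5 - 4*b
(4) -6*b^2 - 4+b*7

Adding the polynomials and combining like terms:
(b^2*(-6) + 1 + b*5) + (0 + 2*b - 5)
= -6*b^2 - 4+b*7
4) -6*b^2 - 4+b*7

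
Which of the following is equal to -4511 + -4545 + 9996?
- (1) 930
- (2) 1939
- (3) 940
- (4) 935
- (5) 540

First: -4511 + -4545 = -9056
Then: -9056 + 9996 = 940
3) 940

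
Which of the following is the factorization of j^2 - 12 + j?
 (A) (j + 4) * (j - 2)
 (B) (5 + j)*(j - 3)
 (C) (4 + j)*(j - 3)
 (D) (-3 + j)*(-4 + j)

We need to factor j^2 - 12 + j.
The factored form is (4 + j)*(j - 3).
C) (4 + j)*(j - 3)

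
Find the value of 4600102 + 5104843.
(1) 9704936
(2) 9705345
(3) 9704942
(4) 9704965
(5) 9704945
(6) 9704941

4600102 + 5104843 = 9704945
5) 9704945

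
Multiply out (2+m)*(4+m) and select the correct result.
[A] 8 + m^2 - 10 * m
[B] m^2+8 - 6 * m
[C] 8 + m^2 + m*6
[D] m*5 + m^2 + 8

Expanding (2+m)*(4+m):
= 8 + m^2 + m*6
C) 8 + m^2 + m*6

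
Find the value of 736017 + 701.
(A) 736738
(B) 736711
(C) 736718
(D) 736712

736017 + 701 = 736718
C) 736718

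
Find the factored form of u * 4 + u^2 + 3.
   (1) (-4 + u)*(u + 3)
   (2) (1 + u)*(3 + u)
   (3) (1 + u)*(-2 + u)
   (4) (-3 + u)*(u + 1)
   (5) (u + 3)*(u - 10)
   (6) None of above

We need to factor u * 4 + u^2 + 3.
The factored form is (1 + u)*(3 + u).
2) (1 + u)*(3 + u)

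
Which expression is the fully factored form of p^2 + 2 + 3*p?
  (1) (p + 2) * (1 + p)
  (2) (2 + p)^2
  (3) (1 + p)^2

We need to factor p^2 + 2 + 3*p.
The factored form is (p + 2) * (1 + p).
1) (p + 2) * (1 + p)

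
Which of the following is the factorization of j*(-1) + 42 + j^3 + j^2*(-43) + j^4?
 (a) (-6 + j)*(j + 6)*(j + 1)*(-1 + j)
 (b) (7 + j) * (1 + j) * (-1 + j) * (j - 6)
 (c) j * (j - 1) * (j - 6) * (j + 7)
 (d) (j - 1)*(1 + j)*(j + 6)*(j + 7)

We need to factor j*(-1) + 42 + j^3 + j^2*(-43) + j^4.
The factored form is (7 + j) * (1 + j) * (-1 + j) * (j - 6).
b) (7 + j) * (1 + j) * (-1 + j) * (j - 6)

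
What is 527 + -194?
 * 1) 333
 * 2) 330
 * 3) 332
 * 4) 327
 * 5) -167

527 + -194 = 333
1) 333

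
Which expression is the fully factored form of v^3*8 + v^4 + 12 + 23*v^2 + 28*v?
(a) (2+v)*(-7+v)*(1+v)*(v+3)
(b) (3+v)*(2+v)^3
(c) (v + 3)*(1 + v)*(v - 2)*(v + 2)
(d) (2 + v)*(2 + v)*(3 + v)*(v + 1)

We need to factor v^3*8 + v^4 + 12 + 23*v^2 + 28*v.
The factored form is (2 + v)*(2 + v)*(3 + v)*(v + 1).
d) (2 + v)*(2 + v)*(3 + v)*(v + 1)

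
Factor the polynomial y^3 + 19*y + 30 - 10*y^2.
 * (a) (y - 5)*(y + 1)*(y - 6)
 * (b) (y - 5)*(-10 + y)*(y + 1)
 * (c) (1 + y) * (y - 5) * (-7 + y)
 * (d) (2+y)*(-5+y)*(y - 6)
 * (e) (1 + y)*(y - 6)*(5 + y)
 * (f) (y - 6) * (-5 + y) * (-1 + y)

We need to factor y^3 + 19*y + 30 - 10*y^2.
The factored form is (y - 5)*(y + 1)*(y - 6).
a) (y - 5)*(y + 1)*(y - 6)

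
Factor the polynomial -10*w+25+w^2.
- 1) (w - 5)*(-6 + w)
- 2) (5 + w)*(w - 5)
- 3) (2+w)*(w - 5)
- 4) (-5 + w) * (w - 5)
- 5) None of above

We need to factor -10*w+25+w^2.
The factored form is (-5 + w) * (w - 5).
4) (-5 + w) * (w - 5)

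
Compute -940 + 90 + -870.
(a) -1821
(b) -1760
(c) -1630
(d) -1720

First: -940 + 90 = -850
Then: -850 + -870 = -1720
d) -1720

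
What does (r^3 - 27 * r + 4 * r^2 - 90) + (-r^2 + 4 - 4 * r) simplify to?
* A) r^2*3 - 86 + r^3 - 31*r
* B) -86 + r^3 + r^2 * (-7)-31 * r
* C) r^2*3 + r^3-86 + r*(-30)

Adding the polynomials and combining like terms:
(r^3 - 27*r + 4*r^2 - 90) + (-r^2 + 4 - 4*r)
= r^2*3 - 86 + r^3 - 31*r
A) r^2*3 - 86 + r^3 - 31*r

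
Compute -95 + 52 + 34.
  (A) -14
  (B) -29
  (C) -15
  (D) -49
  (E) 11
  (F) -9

First: -95 + 52 = -43
Then: -43 + 34 = -9
F) -9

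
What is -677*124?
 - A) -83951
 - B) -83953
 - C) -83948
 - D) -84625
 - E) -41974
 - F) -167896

-677 * 124 = -83948
C) -83948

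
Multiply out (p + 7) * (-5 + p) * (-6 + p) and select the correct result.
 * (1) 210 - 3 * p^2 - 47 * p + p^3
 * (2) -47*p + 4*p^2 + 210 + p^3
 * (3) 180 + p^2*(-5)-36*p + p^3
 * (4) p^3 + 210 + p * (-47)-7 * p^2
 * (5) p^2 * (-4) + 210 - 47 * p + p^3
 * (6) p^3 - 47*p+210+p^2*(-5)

Expanding (p + 7) * (-5 + p) * (-6 + p):
= p^2 * (-4) + 210 - 47 * p + p^3
5) p^2 * (-4) + 210 - 47 * p + p^3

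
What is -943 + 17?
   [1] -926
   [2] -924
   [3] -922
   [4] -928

-943 + 17 = -926
1) -926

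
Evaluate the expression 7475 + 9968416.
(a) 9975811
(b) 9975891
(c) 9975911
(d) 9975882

7475 + 9968416 = 9975891
b) 9975891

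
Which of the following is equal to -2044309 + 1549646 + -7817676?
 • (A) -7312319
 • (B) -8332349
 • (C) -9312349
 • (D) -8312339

First: -2044309 + 1549646 = -494663
Then: -494663 + -7817676 = -8312339
D) -8312339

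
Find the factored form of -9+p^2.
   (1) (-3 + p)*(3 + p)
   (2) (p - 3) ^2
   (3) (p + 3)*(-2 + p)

We need to factor -9+p^2.
The factored form is (-3 + p)*(3 + p).
1) (-3 + p)*(3 + p)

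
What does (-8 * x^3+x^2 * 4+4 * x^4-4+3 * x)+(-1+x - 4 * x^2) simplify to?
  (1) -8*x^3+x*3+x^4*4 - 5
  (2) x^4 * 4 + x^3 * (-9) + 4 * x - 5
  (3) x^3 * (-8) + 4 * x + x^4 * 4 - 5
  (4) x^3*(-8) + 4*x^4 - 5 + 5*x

Adding the polynomials and combining like terms:
(-8*x^3 + x^2*4 + 4*x^4 - 4 + 3*x) + (-1 + x - 4*x^2)
= x^3 * (-8) + 4 * x + x^4 * 4 - 5
3) x^3 * (-8) + 4 * x + x^4 * 4 - 5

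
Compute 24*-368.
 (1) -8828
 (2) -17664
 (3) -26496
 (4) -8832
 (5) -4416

24 * -368 = -8832
4) -8832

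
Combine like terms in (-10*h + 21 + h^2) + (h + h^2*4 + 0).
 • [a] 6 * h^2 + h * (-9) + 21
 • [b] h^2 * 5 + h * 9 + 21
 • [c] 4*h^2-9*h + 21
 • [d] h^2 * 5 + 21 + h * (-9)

Adding the polynomials and combining like terms:
(-10*h + 21 + h^2) + (h + h^2*4 + 0)
= h^2 * 5 + 21 + h * (-9)
d) h^2 * 5 + 21 + h * (-9)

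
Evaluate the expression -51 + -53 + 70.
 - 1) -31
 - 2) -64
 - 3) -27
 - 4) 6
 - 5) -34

First: -51 + -53 = -104
Then: -104 + 70 = -34
5) -34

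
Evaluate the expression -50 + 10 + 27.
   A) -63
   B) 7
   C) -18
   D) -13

First: -50 + 10 = -40
Then: -40 + 27 = -13
D) -13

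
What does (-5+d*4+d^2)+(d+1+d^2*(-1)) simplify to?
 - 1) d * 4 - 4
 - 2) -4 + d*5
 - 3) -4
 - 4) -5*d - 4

Adding the polynomials and combining like terms:
(-5 + d*4 + d^2) + (d + 1 + d^2*(-1))
= -4 + d*5
2) -4 + d*5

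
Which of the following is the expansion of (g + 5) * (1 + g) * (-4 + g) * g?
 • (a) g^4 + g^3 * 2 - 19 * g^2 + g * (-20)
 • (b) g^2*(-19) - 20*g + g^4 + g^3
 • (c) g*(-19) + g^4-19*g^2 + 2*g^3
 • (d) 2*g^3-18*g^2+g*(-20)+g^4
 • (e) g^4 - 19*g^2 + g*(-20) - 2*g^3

Expanding (g + 5) * (1 + g) * (-4 + g) * g:
= g^4 + g^3 * 2 - 19 * g^2 + g * (-20)
a) g^4 + g^3 * 2 - 19 * g^2 + g * (-20)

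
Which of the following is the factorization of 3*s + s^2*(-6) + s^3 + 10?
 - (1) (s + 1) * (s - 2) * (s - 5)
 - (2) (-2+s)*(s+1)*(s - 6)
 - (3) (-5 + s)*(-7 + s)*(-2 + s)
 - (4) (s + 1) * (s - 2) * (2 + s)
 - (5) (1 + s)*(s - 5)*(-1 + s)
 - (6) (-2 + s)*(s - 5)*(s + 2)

We need to factor 3*s + s^2*(-6) + s^3 + 10.
The factored form is (s + 1) * (s - 2) * (s - 5).
1) (s + 1) * (s - 2) * (s - 5)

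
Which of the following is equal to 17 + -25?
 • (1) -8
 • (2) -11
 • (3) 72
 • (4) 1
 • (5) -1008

17 + -25 = -8
1) -8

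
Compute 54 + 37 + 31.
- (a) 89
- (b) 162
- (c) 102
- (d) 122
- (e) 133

First: 54 + 37 = 91
Then: 91 + 31 = 122
d) 122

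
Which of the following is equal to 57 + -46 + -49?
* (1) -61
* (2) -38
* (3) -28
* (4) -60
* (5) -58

First: 57 + -46 = 11
Then: 11 + -49 = -38
2) -38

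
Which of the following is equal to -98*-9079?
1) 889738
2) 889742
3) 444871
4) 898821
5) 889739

-98 * -9079 = 889742
2) 889742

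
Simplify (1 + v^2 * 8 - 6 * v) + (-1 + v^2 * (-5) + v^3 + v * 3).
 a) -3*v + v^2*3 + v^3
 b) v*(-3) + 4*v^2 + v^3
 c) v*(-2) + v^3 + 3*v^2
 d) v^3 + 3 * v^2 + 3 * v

Adding the polynomials and combining like terms:
(1 + v^2*8 - 6*v) + (-1 + v^2*(-5) + v^3 + v*3)
= -3*v + v^2*3 + v^3
a) -3*v + v^2*3 + v^3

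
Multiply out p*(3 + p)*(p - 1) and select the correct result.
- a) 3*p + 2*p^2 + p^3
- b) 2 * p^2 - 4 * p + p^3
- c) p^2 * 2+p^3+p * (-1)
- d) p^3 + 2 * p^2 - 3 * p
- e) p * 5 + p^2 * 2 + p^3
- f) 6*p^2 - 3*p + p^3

Expanding p*(3 + p)*(p - 1):
= p^3 + 2 * p^2 - 3 * p
d) p^3 + 2 * p^2 - 3 * p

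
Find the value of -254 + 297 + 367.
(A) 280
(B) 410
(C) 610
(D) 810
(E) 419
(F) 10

First: -254 + 297 = 43
Then: 43 + 367 = 410
B) 410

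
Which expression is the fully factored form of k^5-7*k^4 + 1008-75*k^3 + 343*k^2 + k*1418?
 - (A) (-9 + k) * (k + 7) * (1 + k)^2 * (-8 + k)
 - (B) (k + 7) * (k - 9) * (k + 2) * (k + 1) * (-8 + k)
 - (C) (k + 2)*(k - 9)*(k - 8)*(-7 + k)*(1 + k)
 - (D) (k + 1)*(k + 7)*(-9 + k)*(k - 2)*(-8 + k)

We need to factor k^5-7*k^4 + 1008-75*k^3 + 343*k^2 + k*1418.
The factored form is (k + 7) * (k - 9) * (k + 2) * (k + 1) * (-8 + k).
B) (k + 7) * (k - 9) * (k + 2) * (k + 1) * (-8 + k)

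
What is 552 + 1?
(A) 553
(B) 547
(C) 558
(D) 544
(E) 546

552 + 1 = 553
A) 553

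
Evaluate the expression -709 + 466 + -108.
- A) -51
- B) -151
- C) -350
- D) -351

First: -709 + 466 = -243
Then: -243 + -108 = -351
D) -351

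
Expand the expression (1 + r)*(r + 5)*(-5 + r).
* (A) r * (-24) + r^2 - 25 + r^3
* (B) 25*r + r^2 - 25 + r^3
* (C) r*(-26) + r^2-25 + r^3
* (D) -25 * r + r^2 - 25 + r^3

Expanding (1 + r)*(r + 5)*(-5 + r):
= -25 * r + r^2 - 25 + r^3
D) -25 * r + r^2 - 25 + r^3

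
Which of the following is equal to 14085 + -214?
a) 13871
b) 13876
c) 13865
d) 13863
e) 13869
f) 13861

14085 + -214 = 13871
a) 13871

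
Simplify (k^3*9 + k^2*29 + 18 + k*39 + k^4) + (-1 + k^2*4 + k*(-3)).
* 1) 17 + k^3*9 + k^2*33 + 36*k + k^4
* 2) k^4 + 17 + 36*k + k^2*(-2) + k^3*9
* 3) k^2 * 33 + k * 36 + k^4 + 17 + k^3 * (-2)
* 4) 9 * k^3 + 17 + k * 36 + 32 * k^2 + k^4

Adding the polynomials and combining like terms:
(k^3*9 + k^2*29 + 18 + k*39 + k^4) + (-1 + k^2*4 + k*(-3))
= 17 + k^3*9 + k^2*33 + 36*k + k^4
1) 17 + k^3*9 + k^2*33 + 36*k + k^4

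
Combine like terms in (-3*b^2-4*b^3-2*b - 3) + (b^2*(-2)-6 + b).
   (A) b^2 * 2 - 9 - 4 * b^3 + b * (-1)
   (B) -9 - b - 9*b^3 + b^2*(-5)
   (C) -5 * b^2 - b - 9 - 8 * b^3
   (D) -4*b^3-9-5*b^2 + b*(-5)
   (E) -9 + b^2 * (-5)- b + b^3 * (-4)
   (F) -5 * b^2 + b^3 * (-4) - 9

Adding the polynomials and combining like terms:
(-3*b^2 - 4*b^3 - 2*b - 3) + (b^2*(-2) - 6 + b)
= -9 + b^2 * (-5)- b + b^3 * (-4)
E) -9 + b^2 * (-5)- b + b^3 * (-4)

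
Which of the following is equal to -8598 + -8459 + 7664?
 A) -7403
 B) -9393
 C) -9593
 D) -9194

First: -8598 + -8459 = -17057
Then: -17057 + 7664 = -9393
B) -9393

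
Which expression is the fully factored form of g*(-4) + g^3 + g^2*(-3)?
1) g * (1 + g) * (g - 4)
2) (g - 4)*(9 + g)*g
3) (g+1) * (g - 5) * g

We need to factor g*(-4) + g^3 + g^2*(-3).
The factored form is g * (1 + g) * (g - 4).
1) g * (1 + g) * (g - 4)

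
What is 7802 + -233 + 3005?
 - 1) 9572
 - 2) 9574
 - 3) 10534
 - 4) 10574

First: 7802 + -233 = 7569
Then: 7569 + 3005 = 10574
4) 10574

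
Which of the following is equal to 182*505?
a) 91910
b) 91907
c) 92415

182 * 505 = 91910
a) 91910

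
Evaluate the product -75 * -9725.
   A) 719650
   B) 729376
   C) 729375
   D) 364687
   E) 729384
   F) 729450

-75 * -9725 = 729375
C) 729375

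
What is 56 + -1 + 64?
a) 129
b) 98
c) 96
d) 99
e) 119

First: 56 + -1 = 55
Then: 55 + 64 = 119
e) 119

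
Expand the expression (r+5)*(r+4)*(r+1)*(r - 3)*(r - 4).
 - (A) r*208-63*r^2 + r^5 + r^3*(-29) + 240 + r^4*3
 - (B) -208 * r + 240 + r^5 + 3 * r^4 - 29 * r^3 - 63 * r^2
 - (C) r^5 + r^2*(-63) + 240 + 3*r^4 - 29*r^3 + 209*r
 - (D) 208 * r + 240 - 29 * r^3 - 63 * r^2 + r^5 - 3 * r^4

Expanding (r+5)*(r+4)*(r+1)*(r - 3)*(r - 4):
= r*208-63*r^2 + r^5 + r^3*(-29) + 240 + r^4*3
A) r*208-63*r^2 + r^5 + r^3*(-29) + 240 + r^4*3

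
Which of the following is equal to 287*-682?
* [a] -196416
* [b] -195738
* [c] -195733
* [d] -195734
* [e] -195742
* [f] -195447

287 * -682 = -195734
d) -195734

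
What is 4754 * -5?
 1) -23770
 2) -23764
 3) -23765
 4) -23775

4754 * -5 = -23770
1) -23770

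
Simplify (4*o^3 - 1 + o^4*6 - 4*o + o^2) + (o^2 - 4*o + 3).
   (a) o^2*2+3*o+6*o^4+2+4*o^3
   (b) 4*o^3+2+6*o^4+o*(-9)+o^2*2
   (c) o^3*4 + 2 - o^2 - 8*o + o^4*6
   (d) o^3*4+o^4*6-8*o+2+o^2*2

Adding the polynomials and combining like terms:
(4*o^3 - 1 + o^4*6 - 4*o + o^2) + (o^2 - 4*o + 3)
= o^3*4+o^4*6-8*o+2+o^2*2
d) o^3*4+o^4*6-8*o+2+o^2*2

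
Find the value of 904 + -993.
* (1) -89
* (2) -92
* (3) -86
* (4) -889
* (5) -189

904 + -993 = -89
1) -89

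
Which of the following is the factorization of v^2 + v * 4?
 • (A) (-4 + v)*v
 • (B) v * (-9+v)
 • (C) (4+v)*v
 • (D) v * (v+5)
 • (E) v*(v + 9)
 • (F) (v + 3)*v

We need to factor v^2 + v * 4.
The factored form is (4+v)*v.
C) (4+v)*v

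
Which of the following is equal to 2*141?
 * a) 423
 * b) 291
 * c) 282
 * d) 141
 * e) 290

2 * 141 = 282
c) 282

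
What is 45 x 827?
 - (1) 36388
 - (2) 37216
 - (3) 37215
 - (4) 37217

45 * 827 = 37215
3) 37215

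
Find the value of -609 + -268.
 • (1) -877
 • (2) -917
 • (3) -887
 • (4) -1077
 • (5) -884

-609 + -268 = -877
1) -877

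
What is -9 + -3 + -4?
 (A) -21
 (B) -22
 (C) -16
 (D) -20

First: -9 + -3 = -12
Then: -12 + -4 = -16
C) -16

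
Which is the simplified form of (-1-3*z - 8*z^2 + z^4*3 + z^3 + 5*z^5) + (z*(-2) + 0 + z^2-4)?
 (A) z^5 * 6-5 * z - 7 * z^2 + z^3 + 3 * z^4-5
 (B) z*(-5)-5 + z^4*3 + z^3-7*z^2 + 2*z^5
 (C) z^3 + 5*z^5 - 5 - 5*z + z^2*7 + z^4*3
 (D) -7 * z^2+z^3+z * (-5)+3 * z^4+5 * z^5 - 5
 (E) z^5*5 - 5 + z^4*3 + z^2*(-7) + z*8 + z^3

Adding the polynomials and combining like terms:
(-1 - 3*z - 8*z^2 + z^4*3 + z^3 + 5*z^5) + (z*(-2) + 0 + z^2 - 4)
= -7 * z^2+z^3+z * (-5)+3 * z^4+5 * z^5 - 5
D) -7 * z^2+z^3+z * (-5)+3 * z^4+5 * z^5 - 5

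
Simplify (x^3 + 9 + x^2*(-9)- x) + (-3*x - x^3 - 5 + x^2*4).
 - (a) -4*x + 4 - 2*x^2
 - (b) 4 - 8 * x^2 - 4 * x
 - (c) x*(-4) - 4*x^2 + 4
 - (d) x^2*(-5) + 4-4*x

Adding the polynomials and combining like terms:
(x^3 + 9 + x^2*(-9) - x) + (-3*x - x^3 - 5 + x^2*4)
= x^2*(-5) + 4-4*x
d) x^2*(-5) + 4-4*x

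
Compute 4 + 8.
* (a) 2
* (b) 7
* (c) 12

4 + 8 = 12
c) 12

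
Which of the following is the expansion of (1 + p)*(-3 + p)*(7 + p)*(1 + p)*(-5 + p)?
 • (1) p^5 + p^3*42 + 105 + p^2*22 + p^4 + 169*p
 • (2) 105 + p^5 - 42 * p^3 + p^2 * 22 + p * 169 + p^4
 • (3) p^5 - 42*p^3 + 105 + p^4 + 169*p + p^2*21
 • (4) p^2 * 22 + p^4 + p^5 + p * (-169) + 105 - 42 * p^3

Expanding (1 + p)*(-3 + p)*(7 + p)*(1 + p)*(-5 + p):
= 105 + p^5 - 42 * p^3 + p^2 * 22 + p * 169 + p^4
2) 105 + p^5 - 42 * p^3 + p^2 * 22 + p * 169 + p^4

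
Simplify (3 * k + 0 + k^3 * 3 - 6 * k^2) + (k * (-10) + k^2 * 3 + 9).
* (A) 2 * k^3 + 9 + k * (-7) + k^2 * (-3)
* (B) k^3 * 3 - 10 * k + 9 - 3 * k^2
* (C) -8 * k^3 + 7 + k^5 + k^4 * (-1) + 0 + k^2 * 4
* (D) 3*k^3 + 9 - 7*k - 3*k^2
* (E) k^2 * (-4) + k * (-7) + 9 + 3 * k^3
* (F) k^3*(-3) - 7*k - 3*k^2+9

Adding the polynomials and combining like terms:
(3*k + 0 + k^3*3 - 6*k^2) + (k*(-10) + k^2*3 + 9)
= 3*k^3 + 9 - 7*k - 3*k^2
D) 3*k^3 + 9 - 7*k - 3*k^2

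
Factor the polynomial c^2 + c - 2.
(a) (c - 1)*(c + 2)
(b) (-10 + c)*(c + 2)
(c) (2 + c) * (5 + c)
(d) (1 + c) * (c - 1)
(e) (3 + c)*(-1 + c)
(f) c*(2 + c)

We need to factor c^2 + c - 2.
The factored form is (c - 1)*(c + 2).
a) (c - 1)*(c + 2)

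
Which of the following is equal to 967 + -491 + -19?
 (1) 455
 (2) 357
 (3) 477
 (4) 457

First: 967 + -491 = 476
Then: 476 + -19 = 457
4) 457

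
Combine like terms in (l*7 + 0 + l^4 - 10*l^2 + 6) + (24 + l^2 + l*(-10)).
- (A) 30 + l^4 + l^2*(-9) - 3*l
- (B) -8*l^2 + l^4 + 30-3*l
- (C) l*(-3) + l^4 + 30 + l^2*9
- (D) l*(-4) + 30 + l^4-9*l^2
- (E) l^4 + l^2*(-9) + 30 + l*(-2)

Adding the polynomials and combining like terms:
(l*7 + 0 + l^4 - 10*l^2 + 6) + (24 + l^2 + l*(-10))
= 30 + l^4 + l^2*(-9) - 3*l
A) 30 + l^4 + l^2*(-9) - 3*l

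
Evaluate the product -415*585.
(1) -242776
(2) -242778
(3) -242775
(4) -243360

-415 * 585 = -242775
3) -242775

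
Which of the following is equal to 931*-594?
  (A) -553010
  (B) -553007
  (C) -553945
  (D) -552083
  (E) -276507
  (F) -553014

931 * -594 = -553014
F) -553014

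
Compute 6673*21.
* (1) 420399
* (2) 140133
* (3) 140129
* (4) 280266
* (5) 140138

6673 * 21 = 140133
2) 140133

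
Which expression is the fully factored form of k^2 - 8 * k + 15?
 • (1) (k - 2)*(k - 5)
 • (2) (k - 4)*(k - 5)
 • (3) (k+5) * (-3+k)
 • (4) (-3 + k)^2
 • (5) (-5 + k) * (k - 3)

We need to factor k^2 - 8 * k + 15.
The factored form is (-5 + k) * (k - 3).
5) (-5 + k) * (k - 3)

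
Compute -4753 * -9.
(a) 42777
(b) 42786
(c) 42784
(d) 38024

-4753 * -9 = 42777
a) 42777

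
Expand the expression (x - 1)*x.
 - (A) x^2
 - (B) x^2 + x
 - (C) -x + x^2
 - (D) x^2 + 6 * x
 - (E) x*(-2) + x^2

Expanding (x - 1)*x:
= -x + x^2
C) -x + x^2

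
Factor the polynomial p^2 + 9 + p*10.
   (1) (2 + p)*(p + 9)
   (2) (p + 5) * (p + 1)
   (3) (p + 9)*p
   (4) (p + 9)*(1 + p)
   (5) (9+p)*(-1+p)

We need to factor p^2 + 9 + p*10.
The factored form is (p + 9)*(1 + p).
4) (p + 9)*(1 + p)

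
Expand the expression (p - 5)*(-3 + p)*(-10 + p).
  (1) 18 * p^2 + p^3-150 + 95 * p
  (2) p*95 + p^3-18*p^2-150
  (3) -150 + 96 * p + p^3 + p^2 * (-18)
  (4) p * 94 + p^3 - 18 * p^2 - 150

Expanding (p - 5)*(-3 + p)*(-10 + p):
= p*95 + p^3-18*p^2-150
2) p*95 + p^3-18*p^2-150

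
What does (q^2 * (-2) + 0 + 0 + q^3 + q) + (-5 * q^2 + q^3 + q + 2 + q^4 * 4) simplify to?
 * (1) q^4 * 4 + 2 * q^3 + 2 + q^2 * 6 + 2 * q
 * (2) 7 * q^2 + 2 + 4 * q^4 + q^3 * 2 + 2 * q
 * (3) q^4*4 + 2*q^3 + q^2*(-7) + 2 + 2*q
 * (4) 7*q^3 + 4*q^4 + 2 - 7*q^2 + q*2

Adding the polynomials and combining like terms:
(q^2*(-2) + 0 + 0 + q^3 + q) + (-5*q^2 + q^3 + q + 2 + q^4*4)
= q^4*4 + 2*q^3 + q^2*(-7) + 2 + 2*q
3) q^4*4 + 2*q^3 + q^2*(-7) + 2 + 2*q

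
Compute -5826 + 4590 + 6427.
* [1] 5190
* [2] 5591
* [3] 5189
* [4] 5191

First: -5826 + 4590 = -1236
Then: -1236 + 6427 = 5191
4) 5191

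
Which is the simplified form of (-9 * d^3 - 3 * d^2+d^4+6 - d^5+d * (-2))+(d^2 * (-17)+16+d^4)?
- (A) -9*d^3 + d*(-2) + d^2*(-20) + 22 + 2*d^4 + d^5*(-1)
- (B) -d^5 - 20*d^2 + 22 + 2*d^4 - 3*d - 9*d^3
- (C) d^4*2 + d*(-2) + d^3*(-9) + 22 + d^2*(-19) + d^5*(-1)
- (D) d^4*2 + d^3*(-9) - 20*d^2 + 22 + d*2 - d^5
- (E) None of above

Adding the polynomials and combining like terms:
(-9*d^3 - 3*d^2 + d^4 + 6 - d^5 + d*(-2)) + (d^2*(-17) + 16 + d^4)
= -9*d^3 + d*(-2) + d^2*(-20) + 22 + 2*d^4 + d^5*(-1)
A) -9*d^3 + d*(-2) + d^2*(-20) + 22 + 2*d^4 + d^5*(-1)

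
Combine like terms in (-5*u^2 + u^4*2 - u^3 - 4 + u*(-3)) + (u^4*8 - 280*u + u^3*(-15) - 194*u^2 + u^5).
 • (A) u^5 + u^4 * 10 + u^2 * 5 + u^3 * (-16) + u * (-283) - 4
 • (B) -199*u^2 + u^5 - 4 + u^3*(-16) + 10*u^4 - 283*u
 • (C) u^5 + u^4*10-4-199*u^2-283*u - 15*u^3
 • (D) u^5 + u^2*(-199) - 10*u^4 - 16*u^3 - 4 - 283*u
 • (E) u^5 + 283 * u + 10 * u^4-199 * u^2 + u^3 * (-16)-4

Adding the polynomials and combining like terms:
(-5*u^2 + u^4*2 - u^3 - 4 + u*(-3)) + (u^4*8 - 280*u + u^3*(-15) - 194*u^2 + u^5)
= -199*u^2 + u^5 - 4 + u^3*(-16) + 10*u^4 - 283*u
B) -199*u^2 + u^5 - 4 + u^3*(-16) + 10*u^4 - 283*u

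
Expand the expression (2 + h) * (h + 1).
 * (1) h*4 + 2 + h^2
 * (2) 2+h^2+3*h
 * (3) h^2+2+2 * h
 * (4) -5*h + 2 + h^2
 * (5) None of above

Expanding (2 + h) * (h + 1):
= 2+h^2+3*h
2) 2+h^2+3*h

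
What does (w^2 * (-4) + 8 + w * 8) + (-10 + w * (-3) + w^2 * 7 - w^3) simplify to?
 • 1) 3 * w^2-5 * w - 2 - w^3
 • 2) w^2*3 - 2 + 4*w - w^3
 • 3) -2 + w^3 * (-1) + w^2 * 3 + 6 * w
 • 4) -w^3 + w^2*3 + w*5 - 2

Adding the polynomials and combining like terms:
(w^2*(-4) + 8 + w*8) + (-10 + w*(-3) + w^2*7 - w^3)
= -w^3 + w^2*3 + w*5 - 2
4) -w^3 + w^2*3 + w*5 - 2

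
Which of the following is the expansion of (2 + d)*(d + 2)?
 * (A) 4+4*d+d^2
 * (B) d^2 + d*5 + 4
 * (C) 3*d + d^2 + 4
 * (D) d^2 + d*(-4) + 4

Expanding (2 + d)*(d + 2):
= 4+4*d+d^2
A) 4+4*d+d^2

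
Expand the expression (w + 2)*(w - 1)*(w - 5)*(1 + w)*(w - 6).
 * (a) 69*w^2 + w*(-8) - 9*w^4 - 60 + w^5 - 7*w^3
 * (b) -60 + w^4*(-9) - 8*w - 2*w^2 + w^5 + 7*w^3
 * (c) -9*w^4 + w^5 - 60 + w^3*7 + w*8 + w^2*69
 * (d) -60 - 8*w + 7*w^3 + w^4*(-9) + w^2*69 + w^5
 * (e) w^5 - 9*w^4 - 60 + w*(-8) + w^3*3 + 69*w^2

Expanding (w + 2)*(w - 1)*(w - 5)*(1 + w)*(w - 6):
= -60 - 8*w + 7*w^3 + w^4*(-9) + w^2*69 + w^5
d) -60 - 8*w + 7*w^3 + w^4*(-9) + w^2*69 + w^5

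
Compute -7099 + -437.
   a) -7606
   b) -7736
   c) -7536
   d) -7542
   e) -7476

-7099 + -437 = -7536
c) -7536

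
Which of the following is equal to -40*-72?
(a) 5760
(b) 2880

-40 * -72 = 2880
b) 2880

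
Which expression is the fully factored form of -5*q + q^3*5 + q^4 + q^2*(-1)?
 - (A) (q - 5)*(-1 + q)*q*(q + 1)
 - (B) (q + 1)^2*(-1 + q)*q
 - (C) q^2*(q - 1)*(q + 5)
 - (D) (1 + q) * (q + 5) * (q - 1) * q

We need to factor -5*q + q^3*5 + q^4 + q^2*(-1).
The factored form is (1 + q) * (q + 5) * (q - 1) * q.
D) (1 + q) * (q + 5) * (q - 1) * q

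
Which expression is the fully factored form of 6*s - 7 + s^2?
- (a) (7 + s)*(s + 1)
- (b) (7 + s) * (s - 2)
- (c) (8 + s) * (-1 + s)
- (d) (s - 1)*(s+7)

We need to factor 6*s - 7 + s^2.
The factored form is (s - 1)*(s+7).
d) (s - 1)*(s+7)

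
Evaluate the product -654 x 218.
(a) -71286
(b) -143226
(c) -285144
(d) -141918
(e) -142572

-654 * 218 = -142572
e) -142572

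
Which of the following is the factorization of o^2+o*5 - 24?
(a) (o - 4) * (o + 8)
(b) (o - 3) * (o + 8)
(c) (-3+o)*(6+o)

We need to factor o^2+o*5 - 24.
The factored form is (o - 3) * (o + 8).
b) (o - 3) * (o + 8)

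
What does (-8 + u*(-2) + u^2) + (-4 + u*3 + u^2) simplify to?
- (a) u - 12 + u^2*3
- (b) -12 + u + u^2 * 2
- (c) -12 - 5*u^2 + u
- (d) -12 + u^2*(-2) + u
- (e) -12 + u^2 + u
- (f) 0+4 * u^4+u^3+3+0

Adding the polynomials and combining like terms:
(-8 + u*(-2) + u^2) + (-4 + u*3 + u^2)
= -12 + u + u^2 * 2
b) -12 + u + u^2 * 2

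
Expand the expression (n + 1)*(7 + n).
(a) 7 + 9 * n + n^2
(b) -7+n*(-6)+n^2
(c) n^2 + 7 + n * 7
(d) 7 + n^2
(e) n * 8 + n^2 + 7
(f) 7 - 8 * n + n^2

Expanding (n + 1)*(7 + n):
= n * 8 + n^2 + 7
e) n * 8 + n^2 + 7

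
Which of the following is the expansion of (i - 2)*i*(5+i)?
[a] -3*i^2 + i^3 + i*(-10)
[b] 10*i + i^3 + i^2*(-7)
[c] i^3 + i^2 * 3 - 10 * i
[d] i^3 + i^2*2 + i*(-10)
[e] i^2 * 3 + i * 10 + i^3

Expanding (i - 2)*i*(5+i):
= i^3 + i^2 * 3 - 10 * i
c) i^3 + i^2 * 3 - 10 * i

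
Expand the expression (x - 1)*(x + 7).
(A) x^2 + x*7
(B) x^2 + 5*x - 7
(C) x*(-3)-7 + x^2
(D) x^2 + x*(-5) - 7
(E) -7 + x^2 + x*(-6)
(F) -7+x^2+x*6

Expanding (x - 1)*(x + 7):
= -7+x^2+x*6
F) -7+x^2+x*6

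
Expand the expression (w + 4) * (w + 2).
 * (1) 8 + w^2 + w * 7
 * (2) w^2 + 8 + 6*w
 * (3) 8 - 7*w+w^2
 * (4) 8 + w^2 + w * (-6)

Expanding (w + 4) * (w + 2):
= w^2 + 8 + 6*w
2) w^2 + 8 + 6*w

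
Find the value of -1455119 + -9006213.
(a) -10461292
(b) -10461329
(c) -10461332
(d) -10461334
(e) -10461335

-1455119 + -9006213 = -10461332
c) -10461332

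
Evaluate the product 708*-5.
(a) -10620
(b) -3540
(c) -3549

708 * -5 = -3540
b) -3540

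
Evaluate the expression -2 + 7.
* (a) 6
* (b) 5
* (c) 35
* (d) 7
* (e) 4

-2 + 7 = 5
b) 5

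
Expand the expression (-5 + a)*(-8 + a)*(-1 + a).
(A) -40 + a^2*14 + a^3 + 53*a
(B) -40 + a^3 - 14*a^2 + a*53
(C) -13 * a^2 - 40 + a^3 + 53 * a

Expanding (-5 + a)*(-8 + a)*(-1 + a):
= -40 + a^3 - 14*a^2 + a*53
B) -40 + a^3 - 14*a^2 + a*53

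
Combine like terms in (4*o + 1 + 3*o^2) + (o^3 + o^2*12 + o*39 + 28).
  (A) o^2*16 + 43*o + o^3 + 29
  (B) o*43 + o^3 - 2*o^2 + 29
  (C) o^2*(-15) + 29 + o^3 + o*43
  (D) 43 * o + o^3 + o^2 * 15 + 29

Adding the polynomials and combining like terms:
(4*o + 1 + 3*o^2) + (o^3 + o^2*12 + o*39 + 28)
= 43 * o + o^3 + o^2 * 15 + 29
D) 43 * o + o^3 + o^2 * 15 + 29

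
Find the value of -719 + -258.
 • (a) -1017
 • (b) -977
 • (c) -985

-719 + -258 = -977
b) -977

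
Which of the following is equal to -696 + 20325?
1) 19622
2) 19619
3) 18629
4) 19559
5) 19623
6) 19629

-696 + 20325 = 19629
6) 19629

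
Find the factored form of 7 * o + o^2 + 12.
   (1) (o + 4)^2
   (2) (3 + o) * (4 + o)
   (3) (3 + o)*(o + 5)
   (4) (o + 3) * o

We need to factor 7 * o + o^2 + 12.
The factored form is (3 + o) * (4 + o).
2) (3 + o) * (4 + o)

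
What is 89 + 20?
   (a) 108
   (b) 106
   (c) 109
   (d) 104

89 + 20 = 109
c) 109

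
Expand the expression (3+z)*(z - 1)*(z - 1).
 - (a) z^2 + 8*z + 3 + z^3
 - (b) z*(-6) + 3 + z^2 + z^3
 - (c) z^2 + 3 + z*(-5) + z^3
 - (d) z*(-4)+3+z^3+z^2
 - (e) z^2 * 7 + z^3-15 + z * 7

Expanding (3+z)*(z - 1)*(z - 1):
= z^2 + 3 + z*(-5) + z^3
c) z^2 + 3 + z*(-5) + z^3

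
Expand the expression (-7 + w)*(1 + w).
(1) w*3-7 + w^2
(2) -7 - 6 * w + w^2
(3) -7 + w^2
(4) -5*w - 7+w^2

Expanding (-7 + w)*(1 + w):
= -7 - 6 * w + w^2
2) -7 - 6 * w + w^2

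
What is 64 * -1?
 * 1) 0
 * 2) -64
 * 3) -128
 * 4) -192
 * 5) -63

64 * -1 = -64
2) -64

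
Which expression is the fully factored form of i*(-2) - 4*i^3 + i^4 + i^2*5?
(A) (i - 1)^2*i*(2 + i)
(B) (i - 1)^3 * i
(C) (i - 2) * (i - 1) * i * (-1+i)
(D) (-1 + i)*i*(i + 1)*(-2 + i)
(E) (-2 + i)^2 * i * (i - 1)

We need to factor i*(-2) - 4*i^3 + i^4 + i^2*5.
The factored form is (i - 2) * (i - 1) * i * (-1+i).
C) (i - 2) * (i - 1) * i * (-1+i)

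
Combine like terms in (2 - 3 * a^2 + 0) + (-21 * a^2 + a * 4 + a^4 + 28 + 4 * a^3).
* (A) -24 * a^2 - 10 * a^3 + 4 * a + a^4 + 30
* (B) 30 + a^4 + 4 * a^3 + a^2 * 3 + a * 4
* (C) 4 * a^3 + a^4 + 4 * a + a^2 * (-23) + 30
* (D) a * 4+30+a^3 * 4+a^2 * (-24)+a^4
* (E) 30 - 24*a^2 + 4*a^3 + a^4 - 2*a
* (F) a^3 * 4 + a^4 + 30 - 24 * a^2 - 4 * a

Adding the polynomials and combining like terms:
(2 - 3*a^2 + 0) + (-21*a^2 + a*4 + a^4 + 28 + 4*a^3)
= a * 4+30+a^3 * 4+a^2 * (-24)+a^4
D) a * 4+30+a^3 * 4+a^2 * (-24)+a^4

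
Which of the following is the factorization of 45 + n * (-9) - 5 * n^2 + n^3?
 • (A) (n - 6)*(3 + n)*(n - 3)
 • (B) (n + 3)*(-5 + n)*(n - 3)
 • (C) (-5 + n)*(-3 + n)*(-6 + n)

We need to factor 45 + n * (-9) - 5 * n^2 + n^3.
The factored form is (n + 3)*(-5 + n)*(n - 3).
B) (n + 3)*(-5 + n)*(n - 3)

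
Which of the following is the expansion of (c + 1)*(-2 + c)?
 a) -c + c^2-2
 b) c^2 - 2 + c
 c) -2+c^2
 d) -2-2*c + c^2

Expanding (c + 1)*(-2 + c):
= -c + c^2-2
a) -c + c^2-2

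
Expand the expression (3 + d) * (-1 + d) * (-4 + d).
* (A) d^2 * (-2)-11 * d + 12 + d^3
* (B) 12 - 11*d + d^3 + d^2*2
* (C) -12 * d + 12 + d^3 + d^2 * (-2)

Expanding (3 + d) * (-1 + d) * (-4 + d):
= d^2 * (-2)-11 * d + 12 + d^3
A) d^2 * (-2)-11 * d + 12 + d^3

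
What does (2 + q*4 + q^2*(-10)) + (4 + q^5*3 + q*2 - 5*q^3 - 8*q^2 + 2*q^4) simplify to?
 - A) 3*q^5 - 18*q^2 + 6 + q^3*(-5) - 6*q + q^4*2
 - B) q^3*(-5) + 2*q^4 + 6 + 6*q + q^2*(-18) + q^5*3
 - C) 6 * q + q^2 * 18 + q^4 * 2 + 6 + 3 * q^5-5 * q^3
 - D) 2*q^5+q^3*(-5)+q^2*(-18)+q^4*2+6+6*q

Adding the polynomials and combining like terms:
(2 + q*4 + q^2*(-10)) + (4 + q^5*3 + q*2 - 5*q^3 - 8*q^2 + 2*q^4)
= q^3*(-5) + 2*q^4 + 6 + 6*q + q^2*(-18) + q^5*3
B) q^3*(-5) + 2*q^4 + 6 + 6*q + q^2*(-18) + q^5*3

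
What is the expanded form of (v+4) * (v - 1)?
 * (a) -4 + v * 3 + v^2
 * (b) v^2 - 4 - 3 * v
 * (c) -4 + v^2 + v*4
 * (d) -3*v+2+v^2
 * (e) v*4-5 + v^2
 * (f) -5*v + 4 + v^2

Expanding (v+4) * (v - 1):
= -4 + v * 3 + v^2
a) -4 + v * 3 + v^2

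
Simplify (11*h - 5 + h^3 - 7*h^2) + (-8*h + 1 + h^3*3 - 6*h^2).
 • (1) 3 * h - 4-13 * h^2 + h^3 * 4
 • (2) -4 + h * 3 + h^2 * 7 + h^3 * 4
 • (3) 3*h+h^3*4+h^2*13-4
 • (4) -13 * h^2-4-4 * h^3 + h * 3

Adding the polynomials and combining like terms:
(11*h - 5 + h^3 - 7*h^2) + (-8*h + 1 + h^3*3 - 6*h^2)
= 3 * h - 4-13 * h^2 + h^3 * 4
1) 3 * h - 4-13 * h^2 + h^3 * 4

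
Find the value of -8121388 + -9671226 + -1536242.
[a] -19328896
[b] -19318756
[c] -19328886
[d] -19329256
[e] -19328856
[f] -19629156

First: -8121388 + -9671226 = -17792614
Then: -17792614 + -1536242 = -19328856
e) -19328856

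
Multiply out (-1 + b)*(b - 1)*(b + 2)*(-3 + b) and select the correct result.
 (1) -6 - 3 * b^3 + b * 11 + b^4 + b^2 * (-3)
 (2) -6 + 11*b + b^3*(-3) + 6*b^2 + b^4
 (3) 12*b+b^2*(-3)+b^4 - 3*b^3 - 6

Expanding (-1 + b)*(b - 1)*(b + 2)*(-3 + b):
= -6 - 3 * b^3 + b * 11 + b^4 + b^2 * (-3)
1) -6 - 3 * b^3 + b * 11 + b^4 + b^2 * (-3)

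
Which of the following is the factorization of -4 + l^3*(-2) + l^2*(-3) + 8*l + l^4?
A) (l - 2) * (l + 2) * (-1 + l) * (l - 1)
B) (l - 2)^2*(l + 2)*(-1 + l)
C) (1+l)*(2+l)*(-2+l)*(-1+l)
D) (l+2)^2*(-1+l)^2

We need to factor -4 + l^3*(-2) + l^2*(-3) + 8*l + l^4.
The factored form is (l - 2) * (l + 2) * (-1 + l) * (l - 1).
A) (l - 2) * (l + 2) * (-1 + l) * (l - 1)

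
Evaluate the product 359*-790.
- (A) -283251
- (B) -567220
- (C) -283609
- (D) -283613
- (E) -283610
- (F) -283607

359 * -790 = -283610
E) -283610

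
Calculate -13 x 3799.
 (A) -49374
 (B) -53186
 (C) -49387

-13 * 3799 = -49387
C) -49387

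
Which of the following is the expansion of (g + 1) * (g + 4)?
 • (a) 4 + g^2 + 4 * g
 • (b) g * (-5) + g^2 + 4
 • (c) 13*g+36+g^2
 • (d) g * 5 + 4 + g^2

Expanding (g + 1) * (g + 4):
= g * 5 + 4 + g^2
d) g * 5 + 4 + g^2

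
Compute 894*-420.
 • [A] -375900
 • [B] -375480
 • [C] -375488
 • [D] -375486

894 * -420 = -375480
B) -375480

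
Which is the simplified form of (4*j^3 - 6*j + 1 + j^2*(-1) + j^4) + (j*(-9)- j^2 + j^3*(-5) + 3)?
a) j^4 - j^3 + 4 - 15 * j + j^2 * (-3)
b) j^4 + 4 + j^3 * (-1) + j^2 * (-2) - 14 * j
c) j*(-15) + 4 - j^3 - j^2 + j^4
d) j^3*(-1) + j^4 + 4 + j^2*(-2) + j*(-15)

Adding the polynomials and combining like terms:
(4*j^3 - 6*j + 1 + j^2*(-1) + j^4) + (j*(-9) - j^2 + j^3*(-5) + 3)
= j^3*(-1) + j^4 + 4 + j^2*(-2) + j*(-15)
d) j^3*(-1) + j^4 + 4 + j^2*(-2) + j*(-15)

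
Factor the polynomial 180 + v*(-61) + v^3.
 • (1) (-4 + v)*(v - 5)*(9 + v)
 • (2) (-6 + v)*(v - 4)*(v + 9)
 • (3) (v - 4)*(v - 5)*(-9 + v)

We need to factor 180 + v*(-61) + v^3.
The factored form is (-4 + v)*(v - 5)*(9 + v).
1) (-4 + v)*(v - 5)*(9 + v)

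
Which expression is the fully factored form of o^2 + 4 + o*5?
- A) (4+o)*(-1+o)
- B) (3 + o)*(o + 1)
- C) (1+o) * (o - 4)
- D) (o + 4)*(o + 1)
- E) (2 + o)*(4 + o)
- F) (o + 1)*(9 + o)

We need to factor o^2 + 4 + o*5.
The factored form is (o + 4)*(o + 1).
D) (o + 4)*(o + 1)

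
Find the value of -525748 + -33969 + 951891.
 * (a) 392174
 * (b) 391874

First: -525748 + -33969 = -559717
Then: -559717 + 951891 = 392174
a) 392174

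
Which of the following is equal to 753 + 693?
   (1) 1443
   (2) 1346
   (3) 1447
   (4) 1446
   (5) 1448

753 + 693 = 1446
4) 1446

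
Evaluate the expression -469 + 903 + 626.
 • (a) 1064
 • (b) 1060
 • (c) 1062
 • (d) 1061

First: -469 + 903 = 434
Then: 434 + 626 = 1060
b) 1060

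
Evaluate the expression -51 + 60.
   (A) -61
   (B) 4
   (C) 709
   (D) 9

-51 + 60 = 9
D) 9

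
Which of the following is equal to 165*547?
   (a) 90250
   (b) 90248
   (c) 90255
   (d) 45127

165 * 547 = 90255
c) 90255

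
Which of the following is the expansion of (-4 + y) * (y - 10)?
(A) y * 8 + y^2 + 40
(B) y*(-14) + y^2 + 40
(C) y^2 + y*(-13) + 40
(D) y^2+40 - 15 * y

Expanding (-4 + y) * (y - 10):
= y*(-14) + y^2 + 40
B) y*(-14) + y^2 + 40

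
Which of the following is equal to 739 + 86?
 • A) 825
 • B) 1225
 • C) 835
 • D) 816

739 + 86 = 825
A) 825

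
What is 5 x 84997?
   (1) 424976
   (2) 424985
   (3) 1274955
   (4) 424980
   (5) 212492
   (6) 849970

5 * 84997 = 424985
2) 424985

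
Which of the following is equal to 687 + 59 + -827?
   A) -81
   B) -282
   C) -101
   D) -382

First: 687 + 59 = 746
Then: 746 + -827 = -81
A) -81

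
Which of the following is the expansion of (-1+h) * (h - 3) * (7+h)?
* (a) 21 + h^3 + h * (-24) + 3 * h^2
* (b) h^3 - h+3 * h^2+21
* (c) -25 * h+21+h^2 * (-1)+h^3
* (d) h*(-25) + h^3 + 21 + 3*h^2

Expanding (-1+h) * (h - 3) * (7+h):
= h*(-25) + h^3 + 21 + 3*h^2
d) h*(-25) + h^3 + 21 + 3*h^2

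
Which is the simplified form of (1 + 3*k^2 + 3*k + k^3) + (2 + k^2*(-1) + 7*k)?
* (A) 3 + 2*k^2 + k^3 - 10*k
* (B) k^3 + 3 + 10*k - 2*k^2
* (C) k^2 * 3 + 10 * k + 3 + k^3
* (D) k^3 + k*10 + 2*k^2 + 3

Adding the polynomials and combining like terms:
(1 + 3*k^2 + 3*k + k^3) + (2 + k^2*(-1) + 7*k)
= k^3 + k*10 + 2*k^2 + 3
D) k^3 + k*10 + 2*k^2 + 3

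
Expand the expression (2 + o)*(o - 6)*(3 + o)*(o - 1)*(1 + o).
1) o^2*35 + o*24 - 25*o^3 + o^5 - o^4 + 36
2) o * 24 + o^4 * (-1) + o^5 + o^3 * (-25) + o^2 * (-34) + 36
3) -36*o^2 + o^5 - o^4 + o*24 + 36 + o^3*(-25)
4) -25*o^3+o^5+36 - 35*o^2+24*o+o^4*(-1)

Expanding (2 + o)*(o - 6)*(3 + o)*(o - 1)*(1 + o):
= -25*o^3+o^5+36 - 35*o^2+24*o+o^4*(-1)
4) -25*o^3+o^5+36 - 35*o^2+24*o+o^4*(-1)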